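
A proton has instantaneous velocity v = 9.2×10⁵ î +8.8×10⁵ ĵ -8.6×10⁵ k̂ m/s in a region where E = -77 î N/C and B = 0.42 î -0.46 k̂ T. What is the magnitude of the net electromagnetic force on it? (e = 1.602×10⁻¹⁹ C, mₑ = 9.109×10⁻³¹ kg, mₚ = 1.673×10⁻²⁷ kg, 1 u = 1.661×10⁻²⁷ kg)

v×B = (-4.05×10⁵, 6.20×10⁴, -3.70×10⁵) N/C.
E + v×B = (-4.05×10⁵, 6.20×10⁴, -3.70×10⁵) N/C.
F = q(E + v×B) = (1.602×10⁻¹⁹ C)·(-4.05×10⁵, 6.20×10⁴, -3.70×10⁵) = (-6.49×10⁻¹⁴, 9.93×10⁻¹⁵, -5.92×10⁻¹⁴) N.
|F| = 8.84×10⁻¹⁴ N.

|F| ≈ 8.84×10⁻¹⁴ N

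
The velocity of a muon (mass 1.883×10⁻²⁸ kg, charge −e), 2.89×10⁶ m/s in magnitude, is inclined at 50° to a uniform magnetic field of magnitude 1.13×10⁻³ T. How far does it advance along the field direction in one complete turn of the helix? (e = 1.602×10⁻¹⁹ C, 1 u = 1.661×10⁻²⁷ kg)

v∥ = v cosθ = 2.89×10⁶·cos50° ≈ 1.858×10⁶ m/s.
T = 2πm/(|q|B) = 2π(1.883×10⁻²⁸)/((1.602×10⁻¹⁹)(1.13×10⁻³)) ≈ 6.536×10⁻⁶ s.
pitch = v∥ T = (1.858×10⁶)(6.536×10⁻⁶) ≈ 12.1 m.

p ≈ 12.1 m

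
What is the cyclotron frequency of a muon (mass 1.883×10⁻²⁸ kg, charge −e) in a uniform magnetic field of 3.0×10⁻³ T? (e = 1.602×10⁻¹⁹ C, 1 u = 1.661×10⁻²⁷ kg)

f = |q|B/(2πm).
f = (1.602×10⁻¹⁹)(3.0×10⁻³)/(2π·1.883×10⁻²⁸) ≈ 4.1×10⁵ Hz.

f ≈ 4.1×10⁵ Hz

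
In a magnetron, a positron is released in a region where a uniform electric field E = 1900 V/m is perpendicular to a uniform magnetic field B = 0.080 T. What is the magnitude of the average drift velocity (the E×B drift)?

v_d ≈ 2.4×10⁴ m/s

The steady drift has the magnetic force balancing the electric force, so v_d = E/B.
v_d = 1900/0.080 = 2.4×10⁴ m/s.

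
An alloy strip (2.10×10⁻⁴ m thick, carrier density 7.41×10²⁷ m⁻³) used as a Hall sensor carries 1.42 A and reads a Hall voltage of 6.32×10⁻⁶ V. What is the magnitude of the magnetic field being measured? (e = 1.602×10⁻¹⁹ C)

B ≈ 1.11 T

From V_H = IB/(n e t), B = V_H n e t / I.
B = (6.32×10⁻⁶)(7.41×10²⁷)(1.602×10⁻¹⁹)(2.10×10⁻⁴)/1.42 ≈ 1.11 T.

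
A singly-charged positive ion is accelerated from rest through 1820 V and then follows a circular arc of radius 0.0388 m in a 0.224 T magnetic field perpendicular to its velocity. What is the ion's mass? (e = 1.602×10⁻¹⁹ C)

Combine |q|V = ½mv² and r = mv/(|q|B): eliminate v to get m = qB²r²/(2V).
m = (1.602×10⁻¹⁹)(0.224)²(0.0388)²/(2·1820) ≈ 3.32×10⁻²⁷ kg.

m ≈ 3.32×10⁻²⁷ kg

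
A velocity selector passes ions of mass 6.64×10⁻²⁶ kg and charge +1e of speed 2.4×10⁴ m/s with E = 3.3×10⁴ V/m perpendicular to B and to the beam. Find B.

Balance of forces in the selector: qE = qvB ⇒ B = E/v.
B = 3.3×10⁴/2.4×10⁴ = 1.4 T.

B = 1.4 T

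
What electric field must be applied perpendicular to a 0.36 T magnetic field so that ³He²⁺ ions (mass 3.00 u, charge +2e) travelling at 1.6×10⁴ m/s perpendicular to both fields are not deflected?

For straight-line motion qE = qvB, so E = vB.
E = 1.6×10⁴ × 0.36 = 5800 V/m.

E = 5800 V/m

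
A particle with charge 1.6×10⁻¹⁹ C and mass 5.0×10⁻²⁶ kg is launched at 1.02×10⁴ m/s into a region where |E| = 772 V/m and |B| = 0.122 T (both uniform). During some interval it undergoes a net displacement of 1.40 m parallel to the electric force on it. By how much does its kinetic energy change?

ΔKE ≈ 1.73×10⁻¹⁶ J

The magnetic force is always ⟂ v and does no work; only the electric force changes KE.
ΔKE = F_E · d = |q|E d = (1.6×10⁻¹⁹)(772)(1.40) ≈ 1.73×10⁻¹⁶ J.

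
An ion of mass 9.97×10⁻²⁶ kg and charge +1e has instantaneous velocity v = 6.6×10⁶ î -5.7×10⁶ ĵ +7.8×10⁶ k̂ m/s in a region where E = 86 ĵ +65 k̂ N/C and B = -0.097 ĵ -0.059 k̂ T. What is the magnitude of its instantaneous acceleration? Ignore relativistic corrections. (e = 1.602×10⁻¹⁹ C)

|a| ≈ 2.13×10¹² m/s²

v×B = (1.09×10⁶, 3.89×10⁵, -6.40×10⁵) N/C.
E + v×B = (1.09×10⁶, 3.89×10⁵, -6.40×10⁵) N/C.
F = q(E + v×B) = (1.602×10⁻¹⁹ C)·(1.09×10⁶, 3.89×10⁵, -6.40×10⁵) = (1.75×10⁻¹³, 6.24×10⁻¹⁴, -1.03×10⁻¹³) N.
|a| = |F|/m = 2.123×10⁻¹³/9.97×10⁻²⁶ ≈ 2.13×10¹² m/s².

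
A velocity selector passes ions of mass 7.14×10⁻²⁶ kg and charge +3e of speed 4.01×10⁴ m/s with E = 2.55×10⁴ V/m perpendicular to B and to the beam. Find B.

Balance of forces in the selector: qE = qvB ⇒ B = E/v.
B = 2.55×10⁴/4.01×10⁴ = 0.636 T.

B = 0.636 T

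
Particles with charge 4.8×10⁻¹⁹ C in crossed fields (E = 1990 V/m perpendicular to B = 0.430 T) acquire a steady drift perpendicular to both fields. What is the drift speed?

v_d ≈ 4630 m/s

In crossed fields the guiding centre drifts at v_d = |E×B|/B² = E/B, independent of charge and mass.
v_d = 1990/0.430 = 4630 m/s.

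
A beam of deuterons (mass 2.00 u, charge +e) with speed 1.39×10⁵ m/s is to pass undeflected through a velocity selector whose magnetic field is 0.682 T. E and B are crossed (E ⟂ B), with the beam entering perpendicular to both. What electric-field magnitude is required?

E = 9.48×10⁴ V/m

For straight-line motion qE = qvB, so E = vB.
E = 1.39×10⁵ × 0.682 = 9.48×10⁴ V/m.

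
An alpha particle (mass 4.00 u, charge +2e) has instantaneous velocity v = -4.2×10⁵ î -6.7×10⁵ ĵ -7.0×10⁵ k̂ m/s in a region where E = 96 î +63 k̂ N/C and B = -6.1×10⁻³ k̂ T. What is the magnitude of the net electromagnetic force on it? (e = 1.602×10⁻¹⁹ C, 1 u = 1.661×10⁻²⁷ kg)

|F| ≈ 1.57×10⁻¹⁵ N

v×B = (4090, -2560, 0) N/C.
E + v×B = (4180, -2560, 63.0) N/C.
F = q(E + v×B) = (3.204×10⁻¹⁹ C)·(4180, -2560, 63.0) = (1.34×10⁻¹⁵, -8.21×10⁻¹⁶, 2.02×10⁻¹⁷) N.
|F| = 1.57×10⁻¹⁵ N.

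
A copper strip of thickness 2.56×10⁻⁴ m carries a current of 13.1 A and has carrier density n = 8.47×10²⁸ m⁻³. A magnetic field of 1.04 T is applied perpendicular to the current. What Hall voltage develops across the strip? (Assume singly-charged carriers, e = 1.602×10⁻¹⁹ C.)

V_H ≈ 3.92×10⁻⁶ V

V_H = IB/(n e t).
V_H = (13.1)(1.04)/((8.47×10²⁸)(1.602×10⁻¹⁹)(2.56×10⁻⁴)) ≈ 3.92×10⁻⁶ V.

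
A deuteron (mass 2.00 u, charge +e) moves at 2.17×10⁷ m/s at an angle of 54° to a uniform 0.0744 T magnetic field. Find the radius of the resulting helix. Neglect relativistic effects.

r ≈ 4.89 m

v⊥ = v sinθ = 2.17×10⁷·sin54° ≈ 1.756×10⁷ m/s.
r = m v⊥/(|q|B) = (3.322×10⁻²⁷)(1.756×10⁷)/((1.602×10⁻¹⁹)(0.0744)) ≈ 4.89 m.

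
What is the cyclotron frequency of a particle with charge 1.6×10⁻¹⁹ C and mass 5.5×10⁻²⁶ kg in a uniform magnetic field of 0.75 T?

f ≈ 3.5×10⁵ Hz

f = |q|B/(2πm).
f = (1.6×10⁻¹⁹)(0.75)/(2π·5.5×10⁻²⁶) ≈ 3.5×10⁵ Hz.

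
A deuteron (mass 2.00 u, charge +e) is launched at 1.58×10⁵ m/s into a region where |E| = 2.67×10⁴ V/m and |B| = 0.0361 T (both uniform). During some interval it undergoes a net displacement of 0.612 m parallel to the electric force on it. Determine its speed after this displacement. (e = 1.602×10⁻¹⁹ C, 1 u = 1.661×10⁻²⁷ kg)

v_f ≈ 1.27×10⁶ m/s

B does no work; ΔKE = |q|E d.
½mv_f² = ½mv₀² + |q|Ed = ½(3.322×10⁻²⁷)(1.58×10⁵)² + (1.602×10⁻¹⁹)(2.67×10⁴)(0.612) ≈ 4.147×10⁻¹⁷ J + 2.618×10⁻¹⁵ J ≈ 2.659×10⁻¹⁵ J.
v_f = √(2·2.659×10⁻¹⁵/3.322×10⁻²⁷) ≈ 1.27×10⁶ m/s.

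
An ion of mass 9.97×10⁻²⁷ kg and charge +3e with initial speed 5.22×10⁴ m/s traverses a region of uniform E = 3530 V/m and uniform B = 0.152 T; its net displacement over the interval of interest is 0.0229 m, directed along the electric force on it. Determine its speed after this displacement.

B does no work; ΔKE = |q|E d.
½mv_f² = ½mv₀² + |q|Ed = ½(9.97×10⁻²⁷)(5.22×10⁴)² + (4.806×10⁻¹⁹)(3530)(0.0229) ≈ 1.358×10⁻¹⁷ J + 3.885×10⁻¹⁷ J ≈ 5.243×10⁻¹⁷ J.
v_f = √(2·5.243×10⁻¹⁷/9.97×10⁻²⁷) ≈ 1.03×10⁵ m/s.

v_f ≈ 1.03×10⁵ m/s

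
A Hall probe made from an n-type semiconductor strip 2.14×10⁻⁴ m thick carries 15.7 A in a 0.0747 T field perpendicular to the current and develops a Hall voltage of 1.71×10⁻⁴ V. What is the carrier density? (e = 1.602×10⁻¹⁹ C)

n ≈ 2.00×10²⁶ m⁻³

From V_H = IB/(n e t), n = IB/(V_H e t).
n = (15.7)(0.0747)/((1.71×10⁻⁴)(1.602×10⁻¹⁹)(2.14×10⁻⁴)) ≈ 2.00×10²⁶ m⁻³.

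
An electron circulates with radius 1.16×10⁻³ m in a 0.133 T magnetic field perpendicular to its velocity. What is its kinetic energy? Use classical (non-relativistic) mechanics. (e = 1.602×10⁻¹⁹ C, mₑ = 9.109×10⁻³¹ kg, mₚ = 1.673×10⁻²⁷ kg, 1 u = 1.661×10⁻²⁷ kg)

KE ≈ 2090 eV

v = |q|Br/m, then KE = ½mv² = (qBr)²/(2m).
v = (1.602×10⁻¹⁹)(0.133)(1.16×10⁻³)/9.109×10⁻³¹ ≈ 2.713×10⁷ m/s.
KE = ½(9.109×10⁻³¹)(2.713×10⁷)² ≈ 3.35×10⁻¹⁶ J = 2090 eV.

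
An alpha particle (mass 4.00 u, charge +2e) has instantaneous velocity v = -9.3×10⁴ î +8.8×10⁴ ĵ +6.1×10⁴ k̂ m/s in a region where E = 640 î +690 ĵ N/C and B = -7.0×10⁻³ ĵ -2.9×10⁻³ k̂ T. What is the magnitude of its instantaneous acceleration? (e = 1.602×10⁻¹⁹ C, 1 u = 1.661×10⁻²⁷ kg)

|a| ≈ 5.41×10¹⁰ m/s²

v×B = (172, -270, 651) N/C.
E + v×B = (812, 420, 651) N/C.
F = q(E + v×B) = (3.204×10⁻¹⁹ C)·(812, 420, 651) = (2.60×10⁻¹⁶, 1.35×10⁻¹⁶, 2.09×10⁻¹⁶) N.
|a| = |F|/m = 3.596×10⁻¹⁶/6.644×10⁻²⁷ ≈ 5.41×10¹⁰ m/s².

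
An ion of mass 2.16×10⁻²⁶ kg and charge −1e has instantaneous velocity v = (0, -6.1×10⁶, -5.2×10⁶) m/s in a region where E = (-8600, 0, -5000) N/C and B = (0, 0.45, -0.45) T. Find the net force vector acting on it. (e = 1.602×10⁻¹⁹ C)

v×B = (5.08×10⁶, 0, 0) N/C.
E + v×B = (5.08×10⁶, 0, -5000) N/C.
F = q(E + v×B) = (−1.602×10⁻¹⁹ C)·(5.08×10⁶, 0, -5000) = (-8.13×10⁻¹³, 0, 8.01×10⁻¹⁶) N.

F ≈ (-8.13×10⁻¹³, 0, 8.01×10⁻¹⁶) N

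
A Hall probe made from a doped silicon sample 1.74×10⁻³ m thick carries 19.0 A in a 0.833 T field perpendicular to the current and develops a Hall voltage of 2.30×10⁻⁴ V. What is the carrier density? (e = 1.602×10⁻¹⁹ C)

n ≈ 2.47×10²⁶ m⁻³

From V_H = IB/(n e t), n = IB/(V_H e t).
n = (19.0)(0.833)/((2.30×10⁻⁴)(1.602×10⁻¹⁹)(1.74×10⁻³)) ≈ 2.47×10²⁶ m⁻³.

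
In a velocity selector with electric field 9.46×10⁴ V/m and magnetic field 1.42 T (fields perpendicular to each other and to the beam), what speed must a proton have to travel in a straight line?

Straight-line motion ⇒ electric and magnetic forces cancel, so E = vB.
v = E/B = 9.46×10⁴/1.42 = 6.66×10⁴ m/s.

v = 6.66×10⁴ m/s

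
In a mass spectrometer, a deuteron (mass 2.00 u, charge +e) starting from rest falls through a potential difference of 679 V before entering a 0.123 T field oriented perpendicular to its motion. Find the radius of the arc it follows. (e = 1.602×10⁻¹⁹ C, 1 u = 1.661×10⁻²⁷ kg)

Acceleration: |q|V = ½mv² ⇒ v = √(2|q|V/m) = √(2·1.602×10⁻¹⁹·679/3.322×10⁻²⁷) ≈ 2.559×10⁵ m/s.
In the field: r = mv/(|q|B) = (3.322×10⁻²⁷)(2.559×10⁵)/((1.602×10⁻¹⁹)(0.123)) ≈ 0.0431 m.

r ≈ 0.0431 m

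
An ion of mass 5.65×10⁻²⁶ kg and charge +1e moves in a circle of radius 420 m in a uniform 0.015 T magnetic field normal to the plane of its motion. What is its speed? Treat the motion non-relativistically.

v ≈ 1.8×10⁷ m/s

From |q|vB = mv²/r, v = |q|Br/m.
v = (1.602×10⁻¹⁹)(0.015)(420)/5.65×10⁻²⁶ ≈ 1.8×10⁷ m/s.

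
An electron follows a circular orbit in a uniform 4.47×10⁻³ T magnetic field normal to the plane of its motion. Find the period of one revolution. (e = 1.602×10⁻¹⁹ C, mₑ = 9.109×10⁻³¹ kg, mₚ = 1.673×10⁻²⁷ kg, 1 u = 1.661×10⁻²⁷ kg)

The cyclotron period depends only on m, q, B: T = 2πm/(|q|B).
T = 2π(9.109×10⁻³¹)/((1.602×10⁻¹⁹)(4.47×10⁻³)) ≈ 7.99×10⁻⁹ s.

T ≈ 7.99×10⁻⁹ s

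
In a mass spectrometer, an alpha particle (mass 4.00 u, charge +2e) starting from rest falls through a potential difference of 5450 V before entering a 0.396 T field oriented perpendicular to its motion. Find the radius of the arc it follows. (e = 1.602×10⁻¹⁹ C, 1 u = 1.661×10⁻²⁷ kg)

Acceleration: |q|V = ½mv² ⇒ v = √(2|q|V/m) = √(2·3.204×10⁻¹⁹·5450/6.644×10⁻²⁷) ≈ 7.250×10⁵ m/s.
In the field: r = mv/(|q|B) = (6.644×10⁻²⁷)(7.250×10⁵)/((3.204×10⁻¹⁹)(0.396)) ≈ 0.0380 m.

r ≈ 0.0380 m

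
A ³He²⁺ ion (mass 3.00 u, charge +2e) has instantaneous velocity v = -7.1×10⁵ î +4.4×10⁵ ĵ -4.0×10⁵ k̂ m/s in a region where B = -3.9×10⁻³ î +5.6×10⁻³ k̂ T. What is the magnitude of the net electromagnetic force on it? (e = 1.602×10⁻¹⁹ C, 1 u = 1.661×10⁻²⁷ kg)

v×B = (2460, 5540, 1720) N/C.
F = q v×B = (3.204×10⁻¹⁹ C)·(2460, 5540, 1720) = (7.89×10⁻¹⁶, 1.77×10⁻¹⁵, 5.50×10⁻¹⁶) N.
|F| = 2.02×10⁻¹⁵ N.

|F| ≈ 2.02×10⁻¹⁵ N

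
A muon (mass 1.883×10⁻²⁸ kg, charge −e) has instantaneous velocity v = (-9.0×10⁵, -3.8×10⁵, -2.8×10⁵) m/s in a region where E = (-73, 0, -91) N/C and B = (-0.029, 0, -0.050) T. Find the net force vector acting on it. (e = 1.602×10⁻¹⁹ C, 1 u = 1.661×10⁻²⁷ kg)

F ≈ (-3.03×10⁻¹⁵, 5.91×10⁻¹⁵, 1.78×10⁻¹⁵) N

v×B = (1.90×10⁴, -3.69×10⁴, -1.10×10⁴) N/C.
E + v×B = (1.89×10⁴, -3.69×10⁴, -1.11×10⁴) N/C.
F = q(E + v×B) = (−1.602×10⁻¹⁹ C)·(1.89×10⁴, -3.69×10⁴, -1.11×10⁴) = (-3.03×10⁻¹⁵, 5.91×10⁻¹⁵, 1.78×10⁻¹⁵) N.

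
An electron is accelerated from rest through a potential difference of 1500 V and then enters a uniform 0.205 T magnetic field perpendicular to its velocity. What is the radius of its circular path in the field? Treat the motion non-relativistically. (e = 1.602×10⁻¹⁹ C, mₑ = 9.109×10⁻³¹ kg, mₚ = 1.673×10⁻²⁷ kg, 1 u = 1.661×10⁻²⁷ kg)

r ≈ 6.37×10⁻⁴ m

Acceleration: |q|V = ½mv² ⇒ v = √(2|q|V/m) = √(2·1.602×10⁻¹⁹·1500/9.109×10⁻³¹) ≈ 2.297×10⁷ m/s.
In the field: r = mv/(|q|B) = (9.109×10⁻³¹)(2.297×10⁷)/((1.602×10⁻¹⁹)(0.205)) ≈ 6.37×10⁻⁴ m.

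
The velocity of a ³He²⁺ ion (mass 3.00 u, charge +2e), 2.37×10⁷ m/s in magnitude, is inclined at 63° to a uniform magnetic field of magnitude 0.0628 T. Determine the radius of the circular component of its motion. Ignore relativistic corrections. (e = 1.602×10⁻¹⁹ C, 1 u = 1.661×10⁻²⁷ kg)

v⊥ = v sinθ = 2.37×10⁷·sin63° ≈ 2.112×10⁷ m/s.
r = m v⊥/(|q|B) = (4.983×10⁻²⁷)(2.112×10⁷)/((3.204×10⁻¹⁹)(0.0628)) ≈ 5.23 m.

r ≈ 5.23 m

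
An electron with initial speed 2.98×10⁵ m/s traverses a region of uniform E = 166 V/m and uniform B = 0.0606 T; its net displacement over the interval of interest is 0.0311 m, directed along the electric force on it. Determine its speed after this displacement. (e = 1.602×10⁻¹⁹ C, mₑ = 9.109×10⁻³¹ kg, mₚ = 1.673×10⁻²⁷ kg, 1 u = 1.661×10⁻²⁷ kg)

v_f ≈ 1.38×10⁶ m/s

B does no work; ΔKE = |q|E d.
½mv_f² = ½mv₀² + |q|Ed = ½(9.109×10⁻³¹)(2.98×10⁵)² + (1.602×10⁻¹⁹)(166)(0.0311) ≈ 4.045×10⁻²⁰ J + 8.270×10⁻¹⁹ J ≈ 8.675×10⁻¹⁹ J.
v_f = √(2·8.675×10⁻¹⁹/9.109×10⁻³¹) ≈ 1.38×10⁶ m/s.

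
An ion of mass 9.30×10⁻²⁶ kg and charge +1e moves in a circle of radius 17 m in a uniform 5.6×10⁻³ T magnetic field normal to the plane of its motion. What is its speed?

From |q|vB = mv²/r, v = |q|Br/m.
v = (1.602×10⁻¹⁹)(5.6×10⁻³)(17)/9.30×10⁻²⁶ ≈ 1.6×10⁵ m/s.

v ≈ 1.6×10⁵ m/s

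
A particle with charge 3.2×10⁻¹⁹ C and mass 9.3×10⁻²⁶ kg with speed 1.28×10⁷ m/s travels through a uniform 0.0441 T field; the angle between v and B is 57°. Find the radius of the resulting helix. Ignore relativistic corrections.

r ≈ 70.7 m

v⊥ = v sinθ = 1.28×10⁷·sin57° ≈ 1.073×10⁷ m/s.
r = m v⊥/(|q|B) = (9.3×10⁻²⁶)(1.073×10⁷)/((3.2×10⁻¹⁹)(0.0441)) ≈ 70.7 m.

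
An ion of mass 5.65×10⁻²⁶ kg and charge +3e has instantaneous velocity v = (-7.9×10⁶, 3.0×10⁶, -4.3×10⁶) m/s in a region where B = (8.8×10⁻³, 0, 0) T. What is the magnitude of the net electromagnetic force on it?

|F| ≈ 2.22×10⁻¹⁴ N

v×B = (0, -3.78×10⁴, -2.64×10⁴) N/C.
F = q v×B = (4.806×10⁻¹⁹ C)·(0, -3.78×10⁴, -2.64×10⁴) = (0, -1.82×10⁻¹⁴, -1.27×10⁻¹⁴) N.
|F| = 2.22×10⁻¹⁴ N.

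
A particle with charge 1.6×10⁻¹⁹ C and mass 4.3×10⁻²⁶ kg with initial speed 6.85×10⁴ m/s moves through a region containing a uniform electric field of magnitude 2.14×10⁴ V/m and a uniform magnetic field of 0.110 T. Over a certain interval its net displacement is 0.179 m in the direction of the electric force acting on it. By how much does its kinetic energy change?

ΔKE ≈ 6.13×10⁻¹⁶ J

The magnetic force is always ⟂ v and does no work; only the electric force changes KE.
ΔKE = F_E · d = |q|E d = (1.6×10⁻¹⁹)(2.14×10⁴)(0.179) ≈ 6.13×10⁻¹⁶ J.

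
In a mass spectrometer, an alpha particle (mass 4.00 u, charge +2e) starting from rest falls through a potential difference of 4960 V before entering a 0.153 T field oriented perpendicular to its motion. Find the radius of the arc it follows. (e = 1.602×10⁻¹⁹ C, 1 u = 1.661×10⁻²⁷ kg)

Acceleration: |q|V = ½mv² ⇒ v = √(2|q|V/m) = √(2·3.204×10⁻¹⁹·4960/6.644×10⁻²⁷) ≈ 6.917×10⁵ m/s.
In the field: r = mv/(|q|B) = (6.644×10⁻²⁷)(6.917×10⁵)/((3.204×10⁻¹⁹)(0.153)) ≈ 0.0937 m.

r ≈ 0.0937 m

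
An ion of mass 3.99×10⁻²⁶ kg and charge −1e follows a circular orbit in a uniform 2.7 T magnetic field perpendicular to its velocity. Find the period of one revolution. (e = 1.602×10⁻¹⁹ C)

The cyclotron period depends only on m, q, B: T = 2πm/(|q|B).
T = 2π(3.99×10⁻²⁶)/((1.602×10⁻¹⁹)(2.7)) ≈ 5.8×10⁻⁷ s.

T ≈ 5.8×10⁻⁷ s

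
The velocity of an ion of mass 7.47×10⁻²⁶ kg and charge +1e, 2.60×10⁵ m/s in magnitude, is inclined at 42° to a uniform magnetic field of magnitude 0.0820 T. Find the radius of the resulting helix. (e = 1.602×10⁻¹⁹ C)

r ≈ 0.989 m

v⊥ = v sinθ = 2.60×10⁵·sin42° ≈ 1.740×10⁵ m/s.
r = m v⊥/(|q|B) = (7.47×10⁻²⁶)(1.740×10⁵)/((1.602×10⁻¹⁹)(0.0820)) ≈ 0.989 m.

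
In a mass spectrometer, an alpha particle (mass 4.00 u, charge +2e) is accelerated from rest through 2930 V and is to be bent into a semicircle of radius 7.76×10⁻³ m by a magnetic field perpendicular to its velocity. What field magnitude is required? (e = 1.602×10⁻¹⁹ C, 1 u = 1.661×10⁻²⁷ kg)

v = √(2|q|V/m) = √(2·3.204×10⁻¹⁹·2930/6.644×10⁻²⁷) ≈ 5.316×10⁵ m/s.
B = mv/(|q|r) = (6.644×10⁻²⁷)(5.316×10⁵)/((3.204×10⁻¹⁹)(7.76×10⁻³)) ≈ 1.42 T.

B ≈ 1.42 T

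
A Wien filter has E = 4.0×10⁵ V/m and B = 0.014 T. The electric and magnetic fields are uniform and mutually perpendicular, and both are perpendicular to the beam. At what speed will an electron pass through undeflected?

For undeflected motion the electric and magnetic forces balance: qE = qvB.
v = E/B = 4.0×10⁵/0.014 = 2.9×10⁷ m/s.

v = 2.9×10⁷ m/s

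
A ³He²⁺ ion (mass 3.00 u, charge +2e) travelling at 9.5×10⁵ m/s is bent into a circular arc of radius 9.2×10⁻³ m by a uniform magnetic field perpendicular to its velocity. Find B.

B ≈ 1.6 T

From |q|vB = mv²/r, B = mv/(|q|r).
B = (4.983×10⁻²⁷)(9.5×10⁵)/((3.204×10⁻¹⁹)(9.2×10⁻³)) ≈ 1.6 T.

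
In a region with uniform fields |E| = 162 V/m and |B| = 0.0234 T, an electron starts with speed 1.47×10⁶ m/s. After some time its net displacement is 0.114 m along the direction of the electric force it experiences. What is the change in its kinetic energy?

ΔKE ≈ 2.96×10⁻¹⁸ J

The magnetic force is always ⟂ v and does no work; only the electric force changes KE.
ΔKE = F_E · d = |q|E d = (1.602×10⁻¹⁹)(162)(0.114) ≈ 2.96×10⁻¹⁸ J.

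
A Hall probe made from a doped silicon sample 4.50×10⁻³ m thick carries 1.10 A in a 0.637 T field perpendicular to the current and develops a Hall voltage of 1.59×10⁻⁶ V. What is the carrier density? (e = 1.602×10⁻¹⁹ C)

From V_H = IB/(n e t), n = IB/(V_H e t).
n = (1.10)(0.637)/((1.59×10⁻⁶)(1.602×10⁻¹⁹)(4.50×10⁻³)) ≈ 6.11×10²⁶ m⁻³.

n ≈ 6.11×10²⁶ m⁻³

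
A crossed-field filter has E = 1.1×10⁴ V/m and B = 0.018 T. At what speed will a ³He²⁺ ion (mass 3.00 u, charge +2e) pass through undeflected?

v = 6.1×10⁵ m/s

Zero net Lorentz force requires |qE| = |q v×B|, i.e. E = vB.
v = E/B = 1.1×10⁴/0.018 = 6.1×10⁵ m/s.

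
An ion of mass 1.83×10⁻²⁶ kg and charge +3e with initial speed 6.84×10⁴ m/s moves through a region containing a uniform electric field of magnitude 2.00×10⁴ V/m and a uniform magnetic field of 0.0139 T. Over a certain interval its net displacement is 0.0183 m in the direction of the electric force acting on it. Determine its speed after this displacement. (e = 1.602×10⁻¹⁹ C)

v_f ≈ 1.55×10⁵ m/s

B does no work; ΔKE = |q|E d.
½mv_f² = ½mv₀² + |q|Ed = ½(1.83×10⁻²⁶)(6.84×10⁴)² + (4.806×10⁻¹⁹)(2.00×10⁴)(0.0183) ≈ 4.281×10⁻¹⁷ J + 1.759×10⁻¹⁶ J ≈ 2.187×10⁻¹⁶ J.
v_f = √(2·2.187×10⁻¹⁶/1.83×10⁻²⁶) ≈ 1.55×10⁵ m/s.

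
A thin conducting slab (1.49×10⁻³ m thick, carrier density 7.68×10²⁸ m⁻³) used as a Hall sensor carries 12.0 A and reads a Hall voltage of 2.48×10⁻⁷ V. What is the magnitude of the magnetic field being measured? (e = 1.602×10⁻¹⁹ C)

From V_H = IB/(n e t), B = V_H n e t / I.
B = (2.48×10⁻⁷)(7.68×10²⁸)(1.602×10⁻¹⁹)(1.49×10⁻³)/12.0 ≈ 0.379 T.

B ≈ 0.379 T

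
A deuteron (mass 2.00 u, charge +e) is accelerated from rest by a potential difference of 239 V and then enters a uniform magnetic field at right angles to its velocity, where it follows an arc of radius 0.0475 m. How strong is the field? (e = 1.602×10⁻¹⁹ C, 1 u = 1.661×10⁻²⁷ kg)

B ≈ 0.0663 T

v = √(2|q|V/m) = √(2·1.602×10⁻¹⁹·239/3.322×10⁻²⁷) ≈ 1.518×10⁵ m/s.
B = mv/(|q|r) = (3.322×10⁻²⁷)(1.518×10⁵)/((1.602×10⁻¹⁹)(0.0475)) ≈ 0.0663 T.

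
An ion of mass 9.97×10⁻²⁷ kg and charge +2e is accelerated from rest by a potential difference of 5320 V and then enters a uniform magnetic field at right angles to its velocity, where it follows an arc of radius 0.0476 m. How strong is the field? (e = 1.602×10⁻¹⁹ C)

v = √(2|q|V/m) = √(2·3.204×10⁻¹⁹·5320/9.97×10⁻²⁷) ≈ 5.847×10⁵ m/s.
B = mv/(|q|r) = (9.97×10⁻²⁷)(5.847×10⁵)/((3.204×10⁻¹⁹)(0.0476)) ≈ 0.382 T.

B ≈ 0.382 T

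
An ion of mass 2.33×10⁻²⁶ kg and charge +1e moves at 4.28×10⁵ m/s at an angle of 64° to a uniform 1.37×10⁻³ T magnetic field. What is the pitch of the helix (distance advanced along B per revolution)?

p ≈ 125 m

v∥ = v cosθ = 4.28×10⁵·cos64° ≈ 1.876×10⁵ m/s.
T = 2πm/(|q|B) = 2π(2.33×10⁻²⁶)/((1.602×10⁻¹⁹)(1.37×10⁻³)) ≈ 6.670×10⁻⁴ s.
pitch = v∥ T = (1.876×10⁵)(6.670×10⁻⁴) ≈ 125 m.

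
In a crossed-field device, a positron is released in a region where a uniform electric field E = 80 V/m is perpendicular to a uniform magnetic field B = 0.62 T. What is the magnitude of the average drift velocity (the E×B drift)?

In crossed fields the guiding centre drifts at v_d = |E×B|/B² = E/B, independent of charge and mass.
v_d = 80/0.62 = 130 m/s.

v_d ≈ 130 m/s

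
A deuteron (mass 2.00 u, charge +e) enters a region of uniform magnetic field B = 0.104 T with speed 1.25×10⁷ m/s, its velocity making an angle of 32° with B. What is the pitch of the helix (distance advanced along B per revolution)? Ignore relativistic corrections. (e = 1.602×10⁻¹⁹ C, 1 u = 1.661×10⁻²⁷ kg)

p ≈ 13.3 m

v∥ = v cosθ = 1.25×10⁷·cos32° ≈ 1.060×10⁷ m/s.
T = 2πm/(|q|B) = 2π(3.322×10⁻²⁷)/((1.602×10⁻¹⁹)(0.104)) ≈ 1.253×10⁻⁶ s.
pitch = v∥ T = (1.060×10⁷)(1.253×10⁻⁶) ≈ 13.3 m.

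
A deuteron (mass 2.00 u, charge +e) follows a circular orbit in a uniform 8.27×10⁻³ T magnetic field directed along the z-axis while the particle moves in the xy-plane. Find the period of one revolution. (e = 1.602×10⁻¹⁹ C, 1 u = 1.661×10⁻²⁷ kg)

T ≈ 1.58×10⁻⁵ s

The cyclotron period depends only on m, q, B: T = 2πm/(|q|B).
T = 2π(3.322×10⁻²⁷)/((1.602×10⁻¹⁹)(8.27×10⁻³)) ≈ 1.58×10⁻⁵ s.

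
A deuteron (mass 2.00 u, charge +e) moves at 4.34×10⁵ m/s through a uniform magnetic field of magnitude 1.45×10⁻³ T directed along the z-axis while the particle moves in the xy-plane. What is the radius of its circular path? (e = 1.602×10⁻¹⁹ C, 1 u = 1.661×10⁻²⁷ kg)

r ≈ 6.21 m

The magnetic force provides the centripetal force: |q|vB = mv²/r.
r = mv/(|q|B) = (3.322×10⁻²⁷)(4.34×10⁵)/((1.602×10⁻¹⁹)(1.45×10⁻³)) ≈ 6.21 m.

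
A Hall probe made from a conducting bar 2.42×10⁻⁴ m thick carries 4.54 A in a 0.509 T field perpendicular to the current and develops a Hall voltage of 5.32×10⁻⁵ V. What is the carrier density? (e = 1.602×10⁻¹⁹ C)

From V_H = IB/(n e t), n = IB/(V_H e t).
n = (4.54)(0.509)/((5.32×10⁻⁵)(1.602×10⁻¹⁹)(2.42×10⁻⁴)) ≈ 1.12×10²⁷ m⁻³.

n ≈ 1.12×10²⁷ m⁻³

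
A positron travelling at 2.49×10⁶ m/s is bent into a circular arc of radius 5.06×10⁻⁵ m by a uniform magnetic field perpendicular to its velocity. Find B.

B ≈ 0.280 T

From |q|vB = mv²/r, B = mv/(|q|r).
B = (9.109×10⁻³¹)(2.49×10⁶)/((1.602×10⁻¹⁹)(5.06×10⁻⁵)) ≈ 0.280 T.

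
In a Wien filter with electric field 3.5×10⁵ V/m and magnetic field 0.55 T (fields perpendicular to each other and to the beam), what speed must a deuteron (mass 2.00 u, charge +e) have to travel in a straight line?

For undeflected motion the electric and magnetic forces balance: qE = qvB.
v = E/B = 3.5×10⁵/0.55 = 6.4×10⁵ m/s.

v = 6.4×10⁵ m/s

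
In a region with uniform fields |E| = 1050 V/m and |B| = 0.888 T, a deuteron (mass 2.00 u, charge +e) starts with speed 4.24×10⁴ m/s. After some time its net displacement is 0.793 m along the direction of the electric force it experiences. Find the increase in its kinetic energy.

ΔKE ≈ 1.33×10⁻¹⁶ J

The magnetic force is always ⟂ v and does no work; only the electric force changes KE.
ΔKE = F_E · d = |q|E d = (1.602×10⁻¹⁹)(1050)(0.793) ≈ 1.33×10⁻¹⁶ J.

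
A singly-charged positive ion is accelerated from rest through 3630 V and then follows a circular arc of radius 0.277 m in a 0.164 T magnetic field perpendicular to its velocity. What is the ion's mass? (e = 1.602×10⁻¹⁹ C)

Combine |q|V = ½mv² and r = mv/(|q|B): eliminate v to get m = qB²r²/(2V).
m = (1.602×10⁻¹⁹)(0.164)²(0.277)²/(2·3630) ≈ 4.55×10⁻²⁶ kg.

m ≈ 4.55×10⁻²⁶ kg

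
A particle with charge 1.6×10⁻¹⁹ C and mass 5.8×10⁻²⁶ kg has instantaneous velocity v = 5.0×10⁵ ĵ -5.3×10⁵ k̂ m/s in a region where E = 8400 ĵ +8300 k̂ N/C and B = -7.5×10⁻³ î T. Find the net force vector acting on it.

F ≈ (0, 1.98×10⁻¹⁵, 1.93×10⁻¹⁵) N

v×B = (0, 3980, 3750) N/C.
E + v×B = (0, 1.24×10⁴, 1.20×10⁴) N/C.
F = q(E + v×B) = (1.6×10⁻¹⁹ C)·(0, 1.24×10⁴, 1.20×10⁴) = (0, 1.98×10⁻¹⁵, 1.93×10⁻¹⁵) N.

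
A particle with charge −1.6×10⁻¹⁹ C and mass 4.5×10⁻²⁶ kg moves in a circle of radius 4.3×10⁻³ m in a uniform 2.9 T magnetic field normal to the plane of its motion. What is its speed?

v ≈ 4.4×10⁴ m/s

From |q|vB = mv²/r, v = |q|Br/m.
v = (1.6×10⁻¹⁹)(2.9)(4.3×10⁻³)/4.5×10⁻²⁶ ≈ 4.4×10⁴ m/s.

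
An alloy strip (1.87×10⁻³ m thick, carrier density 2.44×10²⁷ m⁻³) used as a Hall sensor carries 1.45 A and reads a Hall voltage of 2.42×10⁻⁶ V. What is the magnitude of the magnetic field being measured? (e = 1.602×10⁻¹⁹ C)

From V_H = IB/(n e t), B = V_H n e t / I.
B = (2.42×10⁻⁶)(2.44×10²⁷)(1.602×10⁻¹⁹)(1.87×10⁻³)/1.45 ≈ 1.22 T.

B ≈ 1.22 T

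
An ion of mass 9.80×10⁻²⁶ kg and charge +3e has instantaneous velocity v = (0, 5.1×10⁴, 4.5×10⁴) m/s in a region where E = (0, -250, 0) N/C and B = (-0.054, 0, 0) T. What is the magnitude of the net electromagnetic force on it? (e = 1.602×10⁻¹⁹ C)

|F| ≈ 1.85×10⁻¹⁵ N

v×B = (0, -2430, 2750) N/C.
E + v×B = (0, -2680, 2750) N/C.
F = q(E + v×B) = (4.806×10⁻¹⁹ C)·(0, -2680, 2750) = (0, -1.29×10⁻¹⁵, 1.32×10⁻¹⁵) N.
|F| = 1.85×10⁻¹⁵ N.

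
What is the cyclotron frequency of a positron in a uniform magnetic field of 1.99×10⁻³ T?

f ≈ 5.57×10⁷ Hz

f = |q|B/(2πm).
f = (1.602×10⁻¹⁹)(1.99×10⁻³)/(2π·9.109×10⁻³¹) ≈ 5.57×10⁷ Hz.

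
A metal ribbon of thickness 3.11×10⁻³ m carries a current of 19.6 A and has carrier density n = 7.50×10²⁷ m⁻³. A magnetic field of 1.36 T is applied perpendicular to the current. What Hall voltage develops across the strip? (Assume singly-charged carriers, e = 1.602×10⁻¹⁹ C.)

V_H ≈ 7.13×10⁻⁶ V

V_H = IB/(n e t).
V_H = (19.6)(1.36)/((7.50×10²⁷)(1.602×10⁻¹⁹)(3.11×10⁻³)) ≈ 7.13×10⁻⁶ V.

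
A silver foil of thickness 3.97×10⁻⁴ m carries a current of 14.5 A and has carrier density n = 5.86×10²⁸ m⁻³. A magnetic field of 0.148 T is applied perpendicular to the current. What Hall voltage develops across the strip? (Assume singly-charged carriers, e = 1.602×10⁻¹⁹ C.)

V_H = IB/(n e t).
V_H = (14.5)(0.148)/((5.86×10²⁸)(1.602×10⁻¹⁹)(3.97×10⁻⁴)) ≈ 5.76×10⁻⁷ V.

V_H ≈ 5.76×10⁻⁷ V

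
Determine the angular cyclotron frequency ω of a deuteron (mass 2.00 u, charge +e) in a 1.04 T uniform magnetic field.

ω = |q|B/m.
ω = (1.602×10⁻¹⁹)(1.04)/3.322×10⁻²⁷ ≈ 5.02×10⁷ rad/s.

ω ≈ 5.02×10⁷ rad/s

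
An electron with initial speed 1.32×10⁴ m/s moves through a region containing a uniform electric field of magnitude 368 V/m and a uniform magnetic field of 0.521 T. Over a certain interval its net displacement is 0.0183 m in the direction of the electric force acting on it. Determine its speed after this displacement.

B does no work; ΔKE = |q|E d.
½mv_f² = ½mv₀² + |q|Ed = ½(9.109×10⁻³¹)(1.32×10⁴)² + (1.602×10⁻¹⁹)(368)(0.0183) ≈ 7.936×10⁻²³ J + 1.079×10⁻¹⁸ J ≈ 1.079×10⁻¹⁸ J.
v_f = √(2·1.079×10⁻¹⁸/9.109×10⁻³¹) ≈ 1.54×10⁶ m/s.

v_f ≈ 1.54×10⁶ m/s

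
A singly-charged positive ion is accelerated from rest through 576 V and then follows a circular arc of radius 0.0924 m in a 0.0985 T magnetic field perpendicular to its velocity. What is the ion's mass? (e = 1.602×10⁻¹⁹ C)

m ≈ 1.15×10⁻²⁶ kg

Combine |q|V = ½mv² and r = mv/(|q|B): eliminate v to get m = qB²r²/(2V).
m = (1.602×10⁻¹⁹)(0.0985)²(0.0924)²/(2·576) ≈ 1.15×10⁻²⁶ kg.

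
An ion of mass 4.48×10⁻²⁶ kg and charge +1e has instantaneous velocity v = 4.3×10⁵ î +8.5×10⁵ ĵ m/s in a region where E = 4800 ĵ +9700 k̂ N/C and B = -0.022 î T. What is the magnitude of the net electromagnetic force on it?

v×B = (0, 0, 1.87×10⁴) N/C.
E + v×B = (0, 4800, 2.84×10⁴) N/C.
F = q(E + v×B) = (1.602×10⁻¹⁹ C)·(0, 4800, 2.84×10⁴) = (0, 7.69×10⁻¹⁶, 4.55×10⁻¹⁵) N.
|F| = 4.61×10⁻¹⁵ N.

|F| ≈ 4.61×10⁻¹⁵ N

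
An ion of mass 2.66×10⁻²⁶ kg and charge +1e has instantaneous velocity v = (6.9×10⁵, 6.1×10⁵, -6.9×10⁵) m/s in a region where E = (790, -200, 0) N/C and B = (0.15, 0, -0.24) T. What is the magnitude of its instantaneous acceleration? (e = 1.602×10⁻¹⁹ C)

v×B = (-1.46×10⁵, 6.21×10⁴, -9.15×10⁴) N/C.
E + v×B = (-1.46×10⁵, 6.19×10⁴, -9.15×10⁴) N/C.
F = q(E + v×B) = (1.602×10⁻¹⁹ C)·(-1.46×10⁵, 6.19×10⁴, -9.15×10⁴) = (-2.33×10⁻¹⁴, 9.92×10⁻¹⁵, -1.47×10⁻¹⁴) N.
|a| = |F|/m = 2.928×10⁻¹⁴/2.66×10⁻²⁶ ≈ 1.10×10¹² m/s².

|a| ≈ 1.10×10¹² m/s²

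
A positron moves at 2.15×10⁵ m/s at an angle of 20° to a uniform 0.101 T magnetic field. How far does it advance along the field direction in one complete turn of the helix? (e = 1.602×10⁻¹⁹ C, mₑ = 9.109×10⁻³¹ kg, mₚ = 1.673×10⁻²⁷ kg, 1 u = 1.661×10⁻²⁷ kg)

v∥ = v cosθ = 2.15×10⁵·cos20° ≈ 2.020×10⁵ m/s.
T = 2πm/(|q|B) = 2π(9.109×10⁻³¹)/((1.602×10⁻¹⁹)(0.101)) ≈ 3.537×10⁻¹⁰ s.
pitch = v∥ T = (2.020×10⁵)(3.537×10⁻¹⁰) ≈ 7.15×10⁻⁵ m.

p ≈ 7.15×10⁻⁵ m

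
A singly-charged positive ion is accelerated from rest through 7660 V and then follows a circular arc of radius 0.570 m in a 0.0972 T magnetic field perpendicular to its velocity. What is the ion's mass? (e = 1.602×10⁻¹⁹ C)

m ≈ 3.21×10⁻²⁶ kg

Combine |q|V = ½mv² and r = mv/(|q|B): eliminate v to get m = qB²r²/(2V).
m = (1.602×10⁻¹⁹)(0.0972)²(0.570)²/(2·7660) ≈ 3.21×10⁻²⁶ kg.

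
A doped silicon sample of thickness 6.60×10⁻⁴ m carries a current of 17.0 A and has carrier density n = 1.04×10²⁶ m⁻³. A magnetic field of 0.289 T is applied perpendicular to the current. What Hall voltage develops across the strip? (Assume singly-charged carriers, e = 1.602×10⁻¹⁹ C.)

V_H ≈ 4.47×10⁻⁴ V

V_H = IB/(n e t).
V_H = (17.0)(0.289)/((1.04×10²⁶)(1.602×10⁻¹⁹)(6.60×10⁻⁴)) ≈ 4.47×10⁻⁴ V.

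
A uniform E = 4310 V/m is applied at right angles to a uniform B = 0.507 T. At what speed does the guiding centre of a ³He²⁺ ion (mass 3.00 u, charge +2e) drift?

v_d ≈ 8500 m/s

In crossed fields the guiding centre drifts at v_d = |E×B|/B² = E/B, independent of charge and mass.
v_d = 4310/0.507 = 8500 m/s.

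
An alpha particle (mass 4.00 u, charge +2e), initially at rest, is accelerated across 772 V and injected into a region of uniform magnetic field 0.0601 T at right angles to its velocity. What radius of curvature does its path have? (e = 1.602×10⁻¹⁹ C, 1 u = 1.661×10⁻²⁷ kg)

r ≈ 0.0941 m

Acceleration: |q|V = ½mv² ⇒ v = √(2|q|V/m) = √(2·3.204×10⁻¹⁹·772/6.644×10⁻²⁷) ≈ 2.729×10⁵ m/s.
In the field: r = mv/(|q|B) = (6.644×10⁻²⁷)(2.729×10⁵)/((3.204×10⁻¹⁹)(0.0601)) ≈ 0.0941 m.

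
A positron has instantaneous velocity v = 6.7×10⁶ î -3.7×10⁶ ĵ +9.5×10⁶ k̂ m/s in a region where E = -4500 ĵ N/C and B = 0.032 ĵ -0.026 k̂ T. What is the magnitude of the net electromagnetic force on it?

|F| ≈ 5.50×10⁻¹⁴ N

v×B = (-2.08×10⁵, 1.74×10⁵, 2.14×10⁵) N/C.
E + v×B = (-2.08×10⁵, 1.70×10⁵, 2.14×10⁵) N/C.
F = q(E + v×B) = (1.602×10⁻¹⁹ C)·(-2.08×10⁵, 1.70×10⁵, 2.14×10⁵) = (-3.33×10⁻¹⁴, 2.72×10⁻¹⁴, 3.43×10⁻¹⁴) N.
|F| = 5.50×10⁻¹⁴ N.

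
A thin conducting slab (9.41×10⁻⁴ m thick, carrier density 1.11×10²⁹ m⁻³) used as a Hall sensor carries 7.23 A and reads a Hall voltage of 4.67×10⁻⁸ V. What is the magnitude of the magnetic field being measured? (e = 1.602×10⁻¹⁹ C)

From V_H = IB/(n e t), B = V_H n e t / I.
B = (4.67×10⁻⁸)(1.11×10²⁹)(1.602×10⁻¹⁹)(9.41×10⁻⁴)/7.23 ≈ 0.108 T.

B ≈ 0.108 T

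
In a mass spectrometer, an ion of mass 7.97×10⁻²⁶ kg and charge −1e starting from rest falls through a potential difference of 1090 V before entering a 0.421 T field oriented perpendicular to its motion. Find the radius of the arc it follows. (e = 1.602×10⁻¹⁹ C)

r ≈ 0.0782 m

Acceleration: |q|V = ½mv² ⇒ v = √(2|q|V/m) = √(2·1.602×10⁻¹⁹·1090/7.97×10⁻²⁶) ≈ 6.620×10⁴ m/s.
In the field: r = mv/(|q|B) = (7.97×10⁻²⁶)(6.620×10⁴)/((1.602×10⁻¹⁹)(0.421)) ≈ 0.0782 m.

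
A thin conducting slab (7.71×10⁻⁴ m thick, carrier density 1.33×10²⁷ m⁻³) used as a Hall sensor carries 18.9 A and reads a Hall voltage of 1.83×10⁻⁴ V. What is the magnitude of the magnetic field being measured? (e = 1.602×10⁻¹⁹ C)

B ≈ 1.59 T

From V_H = IB/(n e t), B = V_H n e t / I.
B = (1.83×10⁻⁴)(1.33×10²⁷)(1.602×10⁻¹⁹)(7.71×10⁻⁴)/18.9 ≈ 1.59 T.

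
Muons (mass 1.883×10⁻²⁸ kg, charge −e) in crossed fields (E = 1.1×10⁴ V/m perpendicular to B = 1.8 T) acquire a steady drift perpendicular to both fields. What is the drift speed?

The E×B drift speed is v_d = E/B.
v_d = 1.1×10⁴/1.8 = 6100 m/s.

v_d ≈ 6100 m/s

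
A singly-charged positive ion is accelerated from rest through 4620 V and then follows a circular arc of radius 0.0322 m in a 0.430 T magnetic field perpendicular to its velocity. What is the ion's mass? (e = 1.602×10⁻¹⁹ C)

Combine |q|V = ½mv² and r = mv/(|q|B): eliminate v to get m = qB²r²/(2V).
m = (1.602×10⁻¹⁹)(0.430)²(0.0322)²/(2·4620) ≈ 3.32×10⁻²⁷ kg.

m ≈ 3.32×10⁻²⁷ kg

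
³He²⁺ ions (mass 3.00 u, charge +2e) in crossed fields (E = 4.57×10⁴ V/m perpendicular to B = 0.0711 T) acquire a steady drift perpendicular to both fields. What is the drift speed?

In crossed fields the guiding centre drifts at v_d = |E×B|/B² = E/B, independent of charge and mass.
v_d = 4.57×10⁴/0.0711 = 6.43×10⁵ m/s.

v_d ≈ 6.43×10⁵ m/s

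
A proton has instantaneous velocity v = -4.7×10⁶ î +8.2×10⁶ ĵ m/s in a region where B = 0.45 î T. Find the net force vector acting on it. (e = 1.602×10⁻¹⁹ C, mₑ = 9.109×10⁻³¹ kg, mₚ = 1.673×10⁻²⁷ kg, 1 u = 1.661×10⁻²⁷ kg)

F ≈ (0, 0, -5.91×10⁻¹³) N

v×B = (0, 0, -3.69×10⁶) N/C.
F = q v×B = (1.602×10⁻¹⁹ C)·(0, 0, -3.69×10⁶) = (0, 0, -5.91×10⁻¹³) N.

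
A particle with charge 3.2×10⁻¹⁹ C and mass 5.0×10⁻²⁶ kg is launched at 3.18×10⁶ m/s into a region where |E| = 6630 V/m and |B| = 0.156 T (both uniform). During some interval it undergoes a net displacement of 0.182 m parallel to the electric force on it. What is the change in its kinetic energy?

The magnetic force is always ⟂ v and does no work; only the electric force changes KE.
ΔKE = F_E · d = |q|E d = (3.2×10⁻¹⁹)(6630)(0.182) ≈ 3.86×10⁻¹⁶ J.

ΔKE ≈ 3.86×10⁻¹⁶ J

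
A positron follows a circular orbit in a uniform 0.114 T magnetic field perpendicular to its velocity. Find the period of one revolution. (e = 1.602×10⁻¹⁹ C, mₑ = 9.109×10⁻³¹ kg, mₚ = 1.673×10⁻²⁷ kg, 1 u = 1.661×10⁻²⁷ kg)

The cyclotron period depends only on m, q, B: T = 2πm/(|q|B).
T = 2π(9.109×10⁻³¹)/((1.602×10⁻¹⁹)(0.114)) ≈ 3.13×10⁻¹⁰ s.

T ≈ 3.13×10⁻¹⁰ s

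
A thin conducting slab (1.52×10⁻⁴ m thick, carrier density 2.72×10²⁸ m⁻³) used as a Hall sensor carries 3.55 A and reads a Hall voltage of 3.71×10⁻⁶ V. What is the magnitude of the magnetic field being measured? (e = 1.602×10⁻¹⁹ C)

B ≈ 0.692 T

From V_H = IB/(n e t), B = V_H n e t / I.
B = (3.71×10⁻⁶)(2.72×10²⁸)(1.602×10⁻¹⁹)(1.52×10⁻⁴)/3.55 ≈ 0.692 T.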